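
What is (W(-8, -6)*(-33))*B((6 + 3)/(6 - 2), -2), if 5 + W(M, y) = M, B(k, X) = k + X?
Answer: 429/4 ≈ 107.25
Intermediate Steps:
B(k, X) = X + k
W(M, y) = -5 + M
(W(-8, -6)*(-33))*B((6 + 3)/(6 - 2), -2) = ((-5 - 8)*(-33))*(-2 + (6 + 3)/(6 - 2)) = (-13*(-33))*(-2 + 9/4) = 429*(-2 + 9*(¼)) = 429*(-2 + 9/4) = 429*(¼) = 429/4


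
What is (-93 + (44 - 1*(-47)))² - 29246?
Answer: -29242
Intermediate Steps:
(-93 + (44 - 1*(-47)))² - 29246 = (-93 + (44 + 47))² - 29246 = (-93 + 91)² - 29246 = (-2)² - 29246 = 4 - 29246 = -29242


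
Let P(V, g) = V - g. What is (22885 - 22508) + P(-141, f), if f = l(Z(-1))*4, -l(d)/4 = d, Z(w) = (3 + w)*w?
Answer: 204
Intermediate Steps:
Z(w) = w*(3 + w)
l(d) = -4*d
f = 32 (f = -(-4)*(3 - 1)*4 = -(-4)*2*4 = -4*(-2)*4 = 8*4 = 32)
(22885 - 22508) + P(-141, f) = (22885 - 22508) + (-141 - 1*32) = 377 + (-141 - 32) = 377 - 173 = 204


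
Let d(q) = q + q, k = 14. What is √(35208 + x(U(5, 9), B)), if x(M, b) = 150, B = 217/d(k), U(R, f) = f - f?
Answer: √35358 ≈ 188.04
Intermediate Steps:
d(q) = 2*q
U(R, f) = 0
B = 31/4 (B = 217/((2*14)) = 217/28 = 217*(1/28) = 31/4 ≈ 7.7500)
√(35208 + x(U(5, 9), B)) = √(35208 + 150) = √35358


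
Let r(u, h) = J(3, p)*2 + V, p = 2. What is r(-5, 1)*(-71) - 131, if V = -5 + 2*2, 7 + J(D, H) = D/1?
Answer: 508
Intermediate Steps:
J(D, H) = -7 + D (J(D, H) = -7 + D/1 = -7 + D*1 = -7 + D)
V = -1 (V = -5 + 4 = -1)
r(u, h) = -9 (r(u, h) = (-7 + 3)*2 - 1 = -4*2 - 1 = -8 - 1 = -9)
r(-5, 1)*(-71) - 131 = -9*(-71) - 131 = 639 - 131 = 508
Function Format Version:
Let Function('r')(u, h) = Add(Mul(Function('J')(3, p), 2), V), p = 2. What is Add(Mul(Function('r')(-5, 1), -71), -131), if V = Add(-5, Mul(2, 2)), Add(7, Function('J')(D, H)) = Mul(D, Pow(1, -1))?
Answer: 508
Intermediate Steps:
Function('J')(D, H) = Add(-7, D) (Function('J')(D, H) = Add(-7, Mul(D, Pow(1, -1))) = Add(-7, Mul(D, 1)) = Add(-7, D))
V = -1 (V = Add(-5, 4) = -1)
Function('r')(u, h) = -9 (Function('r')(u, h) = Add(Mul(Add(-7, 3), 2), -1) = Add(Mul(-4, 2), -1) = Add(-8, -1) = -9)
Add(Mul(Function('r')(-5, 1), -71), -131) = Add(Mul(-9, -71), -131) = Add(639, -131) = 508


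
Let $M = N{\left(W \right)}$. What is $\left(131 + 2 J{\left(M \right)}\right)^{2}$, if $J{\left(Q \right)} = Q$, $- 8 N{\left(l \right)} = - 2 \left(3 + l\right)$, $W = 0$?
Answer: $\frac{70225}{4} \approx 17556.0$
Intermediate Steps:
$N{\left(l \right)} = \frac{3}{4} + \frac{l}{4}$ ($N{\left(l \right)} = - \frac{\left(-2\right) \left(3 + l\right)}{8} = - \frac{-6 - 2 l}{8} = \frac{3}{4} + \frac{l}{4}$)
$M = \frac{3}{4}$ ($M = \frac{3}{4} + \frac{1}{4} \cdot 0 = \frac{3}{4} + 0 = \frac{3}{4} \approx 0.75$)
$\left(131 + 2 J{\left(M \right)}\right)^{2} = \left(131 + 2 \cdot \frac{3}{4}\right)^{2} = \left(131 + \frac{3}{2}\right)^{2} = \left(\frac{265}{2}\right)^{2} = \frac{70225}{4}$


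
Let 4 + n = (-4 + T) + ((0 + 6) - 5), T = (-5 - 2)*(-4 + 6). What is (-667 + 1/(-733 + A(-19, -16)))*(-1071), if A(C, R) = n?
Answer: 538626249/754 ≈ 7.1436e+5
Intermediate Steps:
T = -14 (T = -7*2 = -14)
n = -21 (n = -4 + ((-4 - 14) + ((0 + 6) - 5)) = -4 + (-18 + (6 - 5)) = -4 + (-18 + 1) = -4 - 17 = -21)
A(C, R) = -21
(-667 + 1/(-733 + A(-19, -16)))*(-1071) = (-667 + 1/(-733 - 21))*(-1071) = (-667 + 1/(-754))*(-1071) = (-667 - 1/754)*(-1071) = -502919/754*(-1071) = 538626249/754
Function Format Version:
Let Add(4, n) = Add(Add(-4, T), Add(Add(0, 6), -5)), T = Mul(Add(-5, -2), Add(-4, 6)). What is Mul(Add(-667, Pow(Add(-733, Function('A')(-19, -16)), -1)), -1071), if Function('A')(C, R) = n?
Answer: Rational(538626249, 754) ≈ 7.1436e+5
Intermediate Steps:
T = -14 (T = Mul(-7, 2) = -14)
n = -21 (n = Add(-4, Add(Add(-4, -14), Add(Add(0, 6), -5))) = Add(-4, Add(-18, Add(6, -5))) = Add(-4, Add(-18, 1)) = Add(-4, -17) = -21)
Function('A')(C, R) = -21
Mul(Add(-667, Pow(Add(-733, Function('A')(-19, -16)), -1)), -1071) = Mul(Add(-667, Pow(Add(-733, -21), -1)), -1071) = Mul(Add(-667, Pow(-754, -1)), -1071) = Mul(Add(-667, Rational(-1, 754)), -1071) = Mul(Rational(-502919, 754), -1071) = Rational(538626249, 754)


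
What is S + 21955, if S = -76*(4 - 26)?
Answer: 23627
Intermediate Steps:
S = 1672 (S = -76*(-22) = 1672)
S + 21955 = 1672 + 21955 = 23627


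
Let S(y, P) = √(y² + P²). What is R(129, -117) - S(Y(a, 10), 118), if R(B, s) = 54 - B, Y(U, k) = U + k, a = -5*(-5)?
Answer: -75 - √15149 ≈ -198.08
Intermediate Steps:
a = 25
S(y, P) = √(P² + y²)
R(129, -117) - S(Y(a, 10), 118) = (54 - 1*129) - √(118² + (25 + 10)²) = (54 - 129) - √(13924 + 35²) = -75 - √(13924 + 1225) = -75 - √15149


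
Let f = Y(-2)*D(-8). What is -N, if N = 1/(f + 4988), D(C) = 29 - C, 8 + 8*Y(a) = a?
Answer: -4/19767 ≈ -0.00020236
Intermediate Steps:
Y(a) = -1 + a/8
f = -185/4 (f = (-1 + (⅛)*(-2))*(29 - 1*(-8)) = (-1 - ¼)*(29 + 8) = -5/4*37 = -185/4 ≈ -46.250)
N = 4/19767 (N = 1/(-185/4 + 4988) = 1/(19767/4) = 4/19767 ≈ 0.00020236)
-N = -1*4/19767 = -4/19767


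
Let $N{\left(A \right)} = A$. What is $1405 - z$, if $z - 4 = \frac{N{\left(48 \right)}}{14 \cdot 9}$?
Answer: $\frac{29413}{21} \approx 1400.6$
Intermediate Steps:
$z = \frac{92}{21}$ ($z = 4 + \frac{48}{14 \cdot 9} = 4 + \frac{48}{126} = 4 + 48 \cdot \frac{1}{126} = 4 + \frac{8}{21} = \frac{92}{21} \approx 4.381$)
$1405 - z = 1405 - \frac{92}{21} = \frac{29413}{21}$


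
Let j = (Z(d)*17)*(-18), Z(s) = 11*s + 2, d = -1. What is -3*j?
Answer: -8262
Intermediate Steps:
Z(s) = 2 + 11*s
j = 2754 (j = ((2 + 11*(-1))*17)*(-18) = ((2 - 11)*17)*(-18) = -9*17*(-18) = -153*(-18) = 2754)
-3*j = -3*2754 = -8262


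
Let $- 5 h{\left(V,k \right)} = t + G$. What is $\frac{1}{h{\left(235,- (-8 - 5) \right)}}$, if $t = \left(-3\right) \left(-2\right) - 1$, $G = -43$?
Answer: $\frac{5}{38} \approx 0.13158$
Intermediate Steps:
$t = 5$ ($t = 6 - 1 = 5$)
$h{\left(V,k \right)} = \frac{38}{5}$ ($h{\left(V,k \right)} = - \frac{5 - 43}{5} = \left(- \frac{1}{5}\right) \left(-38\right) = \frac{38}{5}$)
$\frac{1}{h{\left(235,- (-8 - 5) \right)}} = \frac{1}{\frac{38}{5}} = \frac{5}{38}$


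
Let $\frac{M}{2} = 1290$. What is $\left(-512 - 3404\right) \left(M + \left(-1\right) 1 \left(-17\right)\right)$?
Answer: $-10169852$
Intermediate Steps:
$M = 2580$ ($M = 2 \cdot 1290 = 2580$)
$\left(-512 - 3404\right) \left(M + \left(-1\right) 1 \left(-17\right)\right) = \left(-512 - 3404\right) \left(2580 + \left(-1\right) 1 \left(-17\right)\right) = - 3916 \left(2580 - -17\right) = - 3916 \left(2580 + 17\right) = \left(-3916\right) 2597 = -10169852$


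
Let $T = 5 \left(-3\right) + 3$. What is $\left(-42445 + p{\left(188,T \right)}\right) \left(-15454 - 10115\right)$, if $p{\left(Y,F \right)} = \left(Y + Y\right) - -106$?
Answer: $1072951947$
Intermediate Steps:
$T = -12$ ($T = -15 + 3 = -12$)
$p{\left(Y,F \right)} = 106 + 2 Y$ ($p{\left(Y,F \right)} = 2 Y + 106 = 106 + 2 Y$)
$\left(-42445 + p{\left(188,T \right)}\right) \left(-15454 - 10115\right) = \left(-42445 + \left(106 + 2 \cdot 188\right)\right) \left(-15454 - 10115\right) = \left(-42445 + \left(106 + 376\right)\right) \left(-25569\right) = \left(-42445 + 482\right) \left(-25569\right) = \left(-41963\right) \left(-25569\right) = 1072951947$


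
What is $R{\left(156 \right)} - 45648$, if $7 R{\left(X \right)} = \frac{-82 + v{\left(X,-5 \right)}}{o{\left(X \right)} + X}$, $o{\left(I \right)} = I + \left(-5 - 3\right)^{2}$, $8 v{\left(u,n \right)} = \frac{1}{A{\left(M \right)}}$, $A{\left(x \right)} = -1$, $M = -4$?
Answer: $- \frac{961164945}{21056} \approx -45648.0$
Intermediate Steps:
$v{\left(u,n \right)} = - \frac{1}{8}$ ($v{\left(u,n \right)} = \frac{1}{8 \left(-1\right)} = \frac{1}{8} \left(-1\right) = - \frac{1}{8}$)
$o{\left(I \right)} = 64 + I$ ($o{\left(I \right)} = I + \left(-8\right)^{2} = I + 64 = 64 + I$)
$R{\left(X \right)} = - \frac{657}{56 \left(64 + 2 X\right)}$ ($R{\left(X \right)} = \frac{\left(-82 - \frac{1}{8}\right) \frac{1}{\left(64 + X\right) + X}}{7} = \frac{\left(- \frac{657}{8}\right) \frac{1}{64 + 2 X}}{7} = - \frac{657}{56 \left(64 + 2 X\right)}$)
$R{\left(156 \right)} - 45648 = - \frac{657}{3584 + 112 \cdot 156} - 45648 = - \frac{657}{3584 + 17472} - 45648 = - \frac{657}{21056} - 45648 = - \frac{961164945}{21056}$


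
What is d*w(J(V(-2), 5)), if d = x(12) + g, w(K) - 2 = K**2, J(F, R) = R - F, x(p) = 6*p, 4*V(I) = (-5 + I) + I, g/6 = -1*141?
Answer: -337851/8 ≈ -42231.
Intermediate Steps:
g = -846 (g = 6*(-1*141) = 6*(-141) = -846)
V(I) = -5/4 + I/2 (V(I) = ((-5 + I) + I)/4 = (-5 + 2*I)/4 = -5/4 + I/2)
w(K) = 2 + K**2
d = -774 (d = 6*12 - 846 = 72 - 846 = -774)
d*w(J(V(-2), 5)) = -774*(2 + (5 - (-5/4 + (1/2)*(-2)))**2) = -774*(2 + (5 - (-5/4 - 1))**2) = -774*(2 + (5 - 1*(-9/4))**2) = -774*(2 + (5 + 9/4)**2) = -774*(2 + (29/4)**2) = -774*(2 + 841/16) = -774*873/16 = -337851/8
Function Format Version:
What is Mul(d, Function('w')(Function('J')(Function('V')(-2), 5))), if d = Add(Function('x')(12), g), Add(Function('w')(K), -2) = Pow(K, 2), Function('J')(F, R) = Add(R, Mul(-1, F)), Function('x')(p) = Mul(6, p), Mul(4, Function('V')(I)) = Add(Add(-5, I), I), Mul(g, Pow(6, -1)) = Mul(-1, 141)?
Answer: Rational(-337851, 8) ≈ -42231.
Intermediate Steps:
g = -846 (g = Mul(6, Mul(-1, 141)) = Mul(6, -141) = -846)
Function('V')(I) = Add(Rational(-5, 4), Mul(Rational(1, 2), I)) (Function('V')(I) = Mul(Rational(1, 4), Add(Add(-5, I), I)) = Mul(Rational(1, 4), Add(-5, Mul(2, I))) = Add(Rational(-5, 4), Mul(Rational(1, 2), I)))
Function('w')(K) = Add(2, Pow(K, 2))
d = -774 (d = Add(Mul(6, 12), -846) = Add(72, -846) = -774)
Mul(d, Function('w')(Function('J')(Function('V')(-2), 5))) = Mul(-774, Add(2, Pow(Add(5, Mul(-1, Add(Rational(-5, 4), Mul(Rational(1, 2), -2)))), 2))) = Mul(-774, Add(2, Pow(Add(5, Mul(-1, Add(Rational(-5, 4), -1))), 2))) = Mul(-774, Add(2, Pow(Add(5, Mul(-1, Rational(-9, 4))), 2))) = Mul(-774, Add(2, Pow(Add(5, Rational(9, 4)), 2))) = Mul(-774, Add(2, Pow(Rational(29, 4), 2))) = Mul(-774, Add(2, Rational(841, 16))) = Mul(-774, Rational(873, 16)) = Rational(-337851, 8)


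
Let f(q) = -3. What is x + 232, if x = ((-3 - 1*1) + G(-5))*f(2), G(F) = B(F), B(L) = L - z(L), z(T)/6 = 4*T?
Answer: -101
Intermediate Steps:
z(T) = 24*T (z(T) = 6*(4*T) = 24*T)
B(L) = -23*L (B(L) = L - 24*L = -23*L)
G(F) = -23*F
x = -333 (x = ((-3 - 1*1) - 23*(-5))*(-3) = ((-3 - 1) + 115)*(-3) = (-4 + 115)*(-3) = 111*(-3) = -333)
x + 232 = -333 + 232 = -101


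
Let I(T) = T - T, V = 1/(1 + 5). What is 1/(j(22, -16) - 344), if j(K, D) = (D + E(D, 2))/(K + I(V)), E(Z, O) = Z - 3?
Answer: -22/7603 ≈ -0.0028936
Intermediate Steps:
E(Z, O) = -3 + Z
V = 1/6 ≈ 0.16667
I(T) = 0
j(K, D) = (-3 + 2*D)/K (j(K, D) = (D + (-3 + D))/(K + 0) = (-3 + 2*D)/K)
1/(j(22, -16) - 344) = 1/((-3 + 2*(-16))/22 - 344) = 1/((-3 - 32)/22 - 344) = 1/((1/22)*(-35) - 344) = 1/(-35/22 - 344) = 1/(-7603/22) = -22/7603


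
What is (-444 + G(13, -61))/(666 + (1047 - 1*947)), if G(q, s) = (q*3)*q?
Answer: 63/766 ≈ 0.082245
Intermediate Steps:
G(q, s) = 3*q² (G(q, s) = (3*q)*q = 3*q²)
(-444 + G(13, -61))/(666 + (1047 - 1*947)) = (-444 + 3*13²)/(666 + (1047 - 1*947)) = (-444 + 3*169)/(666 + (1047 - 947)) = (-444 + 507)/(666 + 100) = 63/766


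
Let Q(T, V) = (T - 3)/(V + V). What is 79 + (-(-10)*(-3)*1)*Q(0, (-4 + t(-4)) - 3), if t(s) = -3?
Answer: 149/2 ≈ 74.500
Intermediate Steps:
Q(T, V) = (-3 + T)/(2*V) (Q(T, V) = (-3 + T)/((2*V)) = (-3 + T)*(1/(2*V)) = (-3 + T)/(2*V))
79 + (-(-10)*(-3)*1)*Q(0, (-4 + t(-4)) - 3) = 79 + (-(-10)*(-3)*1)*((-3 + 0)/(2*((-4 - 3) - 3))) = 79 + (-5*6*1)*((½)*(-3)/(-7 - 3)) = 79 + (-30*1)*((½)*(-3)/(-10)) = 79 - 15*(-1)*(-3)/10 = 79 - 30*3/20 = 79 - 9/2 = 149/2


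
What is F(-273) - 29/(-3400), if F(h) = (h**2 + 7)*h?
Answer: -69184315171/3400 ≈ -2.0348e+7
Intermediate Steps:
F(h) = h*(7 + h**2) (F(h) = (7 + h**2)*h = h*(7 + h**2))
F(-273) - 29/(-3400) = -273*(7 + (-273)**2) - 29/(-3400) = -273*(7 + 74529) - 1/3400*(-29) = -273*74536 + 29/3400 = -20348328 + 29/3400 = -69184315171/3400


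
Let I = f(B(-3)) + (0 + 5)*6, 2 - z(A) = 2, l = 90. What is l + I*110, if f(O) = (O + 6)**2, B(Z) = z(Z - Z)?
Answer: 7350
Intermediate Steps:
z(A) = 0 (z(A) = 2 - 1*2 = 2 - 2 = 0)
B(Z) = 0
f(O) = (6 + O)**2
I = 66 (I = (6 + 0)**2 + (0 + 5)*6 = 6**2 + 5*6 = 36 + 30 = 66)
l + I*110 = 90 + 66*110 = 90 + 7260 = 7350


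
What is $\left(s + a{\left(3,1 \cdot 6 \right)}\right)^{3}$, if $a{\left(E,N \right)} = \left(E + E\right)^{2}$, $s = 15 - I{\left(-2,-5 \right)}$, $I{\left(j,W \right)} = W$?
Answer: $175616$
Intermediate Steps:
$s = 20$ ($s = 15 - -5 = 15 + 5 = 20$)
$a{\left(E,N \right)} = 4 E^{2}$ ($a{\left(E,N \right)} = \left(2 E\right)^{2} = 4 E^{2}$)
$\left(s + a{\left(3,1 \cdot 6 \right)}\right)^{3} = \left(20 + 4 \cdot 3^{2}\right)^{3} = \left(20 + 4 \cdot 9\right)^{3} = \left(20 + 36\right)^{3} = 56^{3} = 175616$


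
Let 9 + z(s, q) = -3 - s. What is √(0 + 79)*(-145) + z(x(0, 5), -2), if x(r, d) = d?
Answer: -17 - 145*√79 ≈ -1305.8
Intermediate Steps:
z(s, q) = -12 - s (z(s, q) = -9 + (-3 - s) = -12 - s)
√(0 + 79)*(-145) + z(x(0, 5), -2) = √(0 + 79)*(-145) + (-12 - 1*5) = √79*(-145) + (-12 - 5) = -145*√79 - 17 = -17 - 145*√79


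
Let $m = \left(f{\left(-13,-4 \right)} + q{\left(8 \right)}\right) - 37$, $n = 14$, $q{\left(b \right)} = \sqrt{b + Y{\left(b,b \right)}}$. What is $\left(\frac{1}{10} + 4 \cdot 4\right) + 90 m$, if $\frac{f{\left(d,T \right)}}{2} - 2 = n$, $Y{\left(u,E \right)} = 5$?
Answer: $- \frac{4339}{10} + 90 \sqrt{13} \approx -109.4$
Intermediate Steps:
$q{\left(b \right)} = \sqrt{5 + b}$ ($q{\left(b \right)} = \sqrt{b + 5} = \sqrt{5 + b}$)
$f{\left(d,T \right)} = 32$ ($f{\left(d,T \right)} = 4 + 2 \cdot 14 = 4 + 28 = 32$)
$m = -5 + \sqrt{13}$ ($m = \left(32 + \sqrt{5 + 8}\right) - 37 = \left(32 + \sqrt{13}\right) - 37 = -5 + \sqrt{13} \approx -1.3944$)
$\left(\frac{1}{10} + 4 \cdot 4\right) + 90 m = \left(\frac{1}{10} + 4 \cdot 4\right) + 90 \left(-5 + \sqrt{13}\right) = \left(\frac{1}{10} + 16\right) - \left(450 - 90 \sqrt{13}\right) = \frac{161}{10} - \left(450 - 90 \sqrt{13}\right) = - \frac{4339}{10} + 90 \sqrt{13}$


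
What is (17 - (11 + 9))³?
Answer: -27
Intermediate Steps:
(17 - (11 + 9))³ = (17 - 1*20)³ = (17 - 20)³ = (-3)³ = -27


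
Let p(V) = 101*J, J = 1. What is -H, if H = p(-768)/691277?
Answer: -101/691277 ≈ -0.00014611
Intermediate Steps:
p(V) = 101 (p(V) = 101*1 = 101)
H = 101/691277 ≈ 0.00014611
-H = -1*101/691277 = -101/691277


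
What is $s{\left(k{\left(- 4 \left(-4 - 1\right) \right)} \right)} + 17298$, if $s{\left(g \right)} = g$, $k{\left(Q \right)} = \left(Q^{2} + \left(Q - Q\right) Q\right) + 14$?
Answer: $17712$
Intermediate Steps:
$k{\left(Q \right)} = 14 + Q^{2}$ ($k{\left(Q \right)} = \left(Q^{2} + 0 Q\right) + 14 = \left(Q^{2} + 0\right) + 14 = Q^{2} + 14 = 14 + Q^{2}$)
$s{\left(k{\left(- 4 \left(-4 - 1\right) \right)} \right)} + 17298 = \left(14 + \left(- 4 \left(-4 - 1\right)\right)^{2}\right) + 17298 = \left(14 + \left(\left(-4\right) \left(-5\right)\right)^{2}\right) + 17298 = \left(14 + 20^{2}\right) + 17298 = \left(14 + 400\right) + 17298 = 414 + 17298 = 17712$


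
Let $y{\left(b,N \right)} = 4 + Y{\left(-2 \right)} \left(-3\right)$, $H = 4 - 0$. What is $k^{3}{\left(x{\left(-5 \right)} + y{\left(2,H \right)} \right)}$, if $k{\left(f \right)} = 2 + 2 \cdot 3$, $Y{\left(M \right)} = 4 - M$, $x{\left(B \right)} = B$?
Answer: $512$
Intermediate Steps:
$H = 4$ ($H = 4 + 0 = 4$)
$y{\left(b,N \right)} = -14$ ($y{\left(b,N \right)} = 4 + \left(4 - -2\right) \left(-3\right) = 4 + \left(4 + 2\right) \left(-3\right) = 4 + 6 \left(-3\right) = 4 - 18 = -14$)
$k{\left(f \right)} = 8$ ($k{\left(f \right)} = 2 + 6 = 8$)
$k^{3}{\left(x{\left(-5 \right)} + y{\left(2,H \right)} \right)} = 8^{3} = 512$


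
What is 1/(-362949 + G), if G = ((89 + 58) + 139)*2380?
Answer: 1/317731 ≈ 3.1473e-6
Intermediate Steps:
G = 680680 (G = (147 + 139)*2380 = 286*2380 = 680680)
1/(-362949 + G) = 1/(-362949 + 680680) = 1/317731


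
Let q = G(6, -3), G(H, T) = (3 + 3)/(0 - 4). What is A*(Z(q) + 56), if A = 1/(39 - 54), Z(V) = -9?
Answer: -47/15 ≈ -3.1333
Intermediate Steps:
G(H, T) = -3/2 (G(H, T) = 6/(-4) = 6*(-¼) = -3/2)
q = -3/2 ≈ -1.5000
A = -1/15 (A = 1/(-15) = -1/15 ≈ -0.066667)
A*(Z(q) + 56) = -(-9 + 56)/15 = -1/15*47 = -47/15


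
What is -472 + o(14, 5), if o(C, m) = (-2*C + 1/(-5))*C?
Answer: -4334/5 ≈ -866.80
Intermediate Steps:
o(C, m) = C*(-1/5 - 2*C) (o(C, m) = (-2*C - 1/5)*C = (-1/5 - 2*C)*C = C*(-1/5 - 2*C))
-472 + o(14, 5) = -472 - 1/5*14*(1 + 10*14) = -472 - 1/5*14*(1 + 140) = -472 - 1/5*14*141 = -472 - 1974/5 = -4334/5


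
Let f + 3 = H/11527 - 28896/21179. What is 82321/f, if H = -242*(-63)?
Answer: -20097053142893/742580157 ≈ -27064.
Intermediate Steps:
H = 15246
f = -742580157/244130333 (f = -3 + (15246/11527 - 28896/21179) = -3 - 10189158/244130333 = -742580157/244130333 ≈ -3.0417)
82321/f = 82321/(-742580157/244130333) = 82321*(-244130333/742580157) = -20097053142893/742580157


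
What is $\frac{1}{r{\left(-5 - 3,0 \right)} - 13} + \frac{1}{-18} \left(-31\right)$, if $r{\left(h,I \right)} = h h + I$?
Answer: $\frac{533}{306} \approx 1.7418$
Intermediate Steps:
$r{\left(h,I \right)} = I + h^{2}$ ($r{\left(h,I \right)} = h^{2} + I = I + h^{2}$)
$\frac{1}{r{\left(-5 - 3,0 \right)} - 13} + \frac{1}{-18} \left(-31\right) = \frac{1}{\left(0 + \left(-5 - 3\right)^{2}\right) - 13} + \frac{1}{-18} \left(-31\right) = \frac{1}{\left(0 + \left(-8\right)^{2}\right) - 13} - - \frac{31}{18} = \frac{1}{\left(0 + 64\right) - 13} + \frac{31}{18} = \frac{1}{64 - 13} + \frac{31}{18} = \frac{1}{51} + \frac{31}{18} = \frac{533}{306}$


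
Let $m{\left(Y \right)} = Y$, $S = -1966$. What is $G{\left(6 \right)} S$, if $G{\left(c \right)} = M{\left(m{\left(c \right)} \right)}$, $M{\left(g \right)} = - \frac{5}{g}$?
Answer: $\frac{4915}{3} \approx 1638.3$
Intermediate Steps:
$G{\left(c \right)} = - \frac{5}{c}$
$G{\left(6 \right)} S = - \frac{5}{6} \left(-1966\right) = \left(-5\right) \frac{1}{6} \left(-1966\right) = \left(- \frac{5}{6}\right) \left(-1966\right) = \frac{4915}{3}$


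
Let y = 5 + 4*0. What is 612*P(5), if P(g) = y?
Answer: 3060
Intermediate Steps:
y = 5 (y = 5 + 0 = 5)
P(g) = 5
612*P(5) = 612*5 = 3060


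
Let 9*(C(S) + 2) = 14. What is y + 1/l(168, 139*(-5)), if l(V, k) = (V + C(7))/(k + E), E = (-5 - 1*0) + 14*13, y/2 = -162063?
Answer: -244393335/754 ≈ -3.2413e+5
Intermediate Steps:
y = -324126 (y = 2*(-162063) = -324126)
C(S) = -4/9 (C(S) = -2 + (⅑)*14 = -2 + 14/9 = -4/9)
E = 177 (E = (-5 + 0) + 182 = -5 + 182 = 177)
l(V, k) = (-4/9 + V)/(177 + k) (l(V, k) = (V - 4/9)/(k + 177) = (-4/9 + V)/(177 + k))
y + 1/l(168, 139*(-5)) = -324126 + 1/((-4/9 + 168)/(177 + 139*(-5))) = -324126 + 1/((1508/9)/(177 - 695)) = -324126 + 1/((1508/9)/(-518)) = -324126 + 1/(-1/518*1508/9) = -324126 + 1/(-754/2331) = -324126 - 2331/754 = -244393335/754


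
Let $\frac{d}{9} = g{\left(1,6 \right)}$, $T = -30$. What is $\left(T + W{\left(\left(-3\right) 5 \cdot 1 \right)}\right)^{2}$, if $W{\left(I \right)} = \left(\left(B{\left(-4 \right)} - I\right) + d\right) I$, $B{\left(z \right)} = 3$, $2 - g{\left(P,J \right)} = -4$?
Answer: $1232100$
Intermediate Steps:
$g{\left(P,J \right)} = 6$ ($g{\left(P,J \right)} = 2 - -4 = 2 + 4 = 6$)
$d = 54$ ($d = 9 \cdot 6 = 54$)
$W{\left(I \right)} = I \left(57 - I\right)$ ($W{\left(I \right)} = \left(\left(3 - I\right) + 54\right) I = \left(57 - I\right) I = I \left(57 - I\right)$)
$\left(T + W{\left(\left(-3\right) 5 \cdot 1 \right)}\right)^{2} = \left(-30 + \left(-3\right) 5 \cdot 1 \left(57 - \left(-3\right) 5 \cdot 1\right)\right)^{2} = \left(-30 + \left(-15\right) 1 \left(57 - \left(-15\right) 1\right)\right)^{2} = \left(-30 - 15 \left(57 - -15\right)\right)^{2} = \left(-30 - 15 \left(57 + 15\right)\right)^{2} = \left(-30 - 1080\right)^{2} = \left(-1110\right)^{2} = 1232100$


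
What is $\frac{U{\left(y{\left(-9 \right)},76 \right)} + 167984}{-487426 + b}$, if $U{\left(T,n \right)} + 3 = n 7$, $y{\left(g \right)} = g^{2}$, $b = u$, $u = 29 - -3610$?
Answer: $- \frac{168513}{483787} \approx -0.34832$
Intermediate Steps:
$u = 3639$ ($u = 29 + 3610 = 3639$)
$b = 3639$
$U{\left(T,n \right)} = -3 + 7 n$ ($U{\left(T,n \right)} = -3 + n 7 = -3 + 7 n$)
$\frac{U{\left(y{\left(-9 \right)},76 \right)} + 167984}{-487426 + b} = \frac{\left(-3 + 7 \cdot 76\right) + 167984}{-487426 + 3639} = \frac{\left(-3 + 532\right) + 167984}{-483787} = \left(529 + 167984\right) \left(- \frac{1}{483787}\right) = 168513 \left(- \frac{1}{483787}\right) = - \frac{168513}{483787}$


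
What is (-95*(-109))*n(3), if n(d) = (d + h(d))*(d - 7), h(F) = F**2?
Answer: -497040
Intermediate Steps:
n(d) = (-7 + d)*(d + d**2) (n(d) = (d + d**2)*(d - 7) = (d + d**2)*(-7 + d) = (-7 + d)*(d + d**2))
(-95*(-109))*n(3) = (-95*(-109))*(3*(-7 + 3**2 - 6*3)) = 10355*(3*(-7 + 9 - 18)) = 10355*(3*(-16)) = 10355*(-48) = -497040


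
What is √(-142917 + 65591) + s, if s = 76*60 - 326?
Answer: 4234 + 41*I*√46 ≈ 4234.0 + 278.08*I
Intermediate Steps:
s = 4234 (s = 4560 - 326 = 4234)
√(-142917 + 65591) + s = √(-142917 + 65591) + 4234 = √(-77326) + 4234 = 41*I*√46 + 4234 = 4234 + 41*I*√46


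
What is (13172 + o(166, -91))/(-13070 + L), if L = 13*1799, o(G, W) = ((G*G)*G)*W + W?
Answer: -138749285/3439 ≈ -40346.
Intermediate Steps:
o(G, W) = W + W*G**3 (o(G, W) = (G**2*G)*W + W = G**3*W + W = W*G**3 + W = W + W*G**3)
L = 23387
(13172 + o(166, -91))/(-13070 + L) = (13172 - 91*(1 + 166**3))/(-13070 + 23387) = (13172 - 91*(1 + 4574296))/10317 = (13172 - 91*4574297)*(1/10317) = (13172 - 416261027)*(1/10317) = -416247855*1/10317 = -138749285/3439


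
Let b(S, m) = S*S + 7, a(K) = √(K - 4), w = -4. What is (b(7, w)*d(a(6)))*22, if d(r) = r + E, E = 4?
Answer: 4928 + 1232*√2 ≈ 6670.3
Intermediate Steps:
a(K) = √(-4 + K)
b(S, m) = 7 + S² (b(S, m) = S² + 7 = 7 + S²)
d(r) = 4 + r (d(r) = r + 4 = 4 + r)
(b(7, w)*d(a(6)))*22 = ((7 + 7²)*(4 + √(-4 + 6)))*22 = ((7 + 49)*(4 + √2))*22 = (56*(4 + √2))*22 = (224 + 56*√2)*22 = 4928 + 1232*√2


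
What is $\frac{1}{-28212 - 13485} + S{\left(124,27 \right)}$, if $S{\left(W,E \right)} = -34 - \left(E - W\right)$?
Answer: $\frac{2626910}{41697} \approx 63.0$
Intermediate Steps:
$S{\left(W,E \right)} = -34 + W - E$ ($S{\left(W,E \right)} = -34 - \left(E - W\right) = -34 + W - E$)
$\frac{1}{-28212 - 13485} + S{\left(124,27 \right)} = \frac{1}{-28212 - 13485} - -63 = \frac{1}{-41697} - -63 = - \frac{1}{41697} + 63 = \frac{2626910}{41697}$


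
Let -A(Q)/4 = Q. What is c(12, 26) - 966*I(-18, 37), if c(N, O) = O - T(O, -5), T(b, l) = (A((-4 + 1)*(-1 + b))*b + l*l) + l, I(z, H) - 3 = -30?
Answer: 18288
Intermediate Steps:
A(Q) = -4*Q
I(z, H) = -27 (I(z, H) = 3 - 30 = -27)
T(b, l) = l + l² + b*(-12 + 12*b) (T(b, l) = ((-4*(-4 + 1)*(-1 + b))*b + l*l) + l = ((-(-12)*(-1 + b))*b + l²) + l = ((-4*(3 - 3*b))*b + l²) + l = ((-12 + 12*b)*b + l²) + l = (b*(-12 + 12*b) + l²) + l = (l² + b*(-12 + 12*b)) + l = l + l² + b*(-12 + 12*b))
c(N, O) = -20 + O - 12*O*(-1 + O) (c(N, O) = O - (-5 + (-5)² + 12*O*(-1 + O)) = O - (-5 + 25 + 12*O*(-1 + O)) = O - (20 + 12*O*(-1 + O)) = O + (-20 - 12*O*(-1 + O)) = -20 + O - 12*O*(-1 + O))
c(12, 26) - 966*I(-18, 37) = (-20 + 26 - 12*26*(-1 + 26)) - 966*(-27) = (-20 + 26 - 12*26*25) + 26082 = (-20 + 26 - 7800) + 26082 = -7794 + 26082 = 18288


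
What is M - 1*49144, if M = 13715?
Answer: -35429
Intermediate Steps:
M - 1*49144 = 13715 - 1*49144 = 13715 - 49144 = -35429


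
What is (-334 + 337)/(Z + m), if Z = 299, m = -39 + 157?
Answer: 1/139 ≈ 0.0071942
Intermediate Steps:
m = 118
(-334 + 337)/(Z + m) = (-334 + 337)/(299 + 118) = 3/417 = 3*(1/417) = 1/139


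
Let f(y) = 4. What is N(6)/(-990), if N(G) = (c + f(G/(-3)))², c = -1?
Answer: -1/110 ≈ -0.0090909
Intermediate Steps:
N(G) = 9 (N(G) = (-1 + 4)² = 3² = 9)
N(6)/(-990) = 9/(-990) = 9*(-1/990) = -1/110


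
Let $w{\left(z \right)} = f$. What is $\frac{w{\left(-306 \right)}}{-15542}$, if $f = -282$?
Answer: $\frac{141}{7771} \approx 0.018144$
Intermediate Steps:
$w{\left(z \right)} = -282$
$\frac{w{\left(-306 \right)}}{-15542} = - \frac{282}{-15542} = \left(-282\right) \left(- \frac{1}{15542}\right) = \frac{141}{7771}$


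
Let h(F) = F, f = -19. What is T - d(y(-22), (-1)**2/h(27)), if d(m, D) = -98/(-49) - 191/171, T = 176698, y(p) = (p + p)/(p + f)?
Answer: 30215207/171 ≈ 1.7670e+5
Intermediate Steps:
y(p) = 2*p/(-19 + p) (y(p) = (p + p)/(p - 19) = (2*p)/(-19 + p) = 2*p/(-19 + p))
d(m, D) = 151/171 (d(m, D) = -98*(-1/49) - 191*1/171 = 2 - 191/171 = 151/171)
T - d(y(-22), (-1)**2/h(27)) = 176698 - 1*151/171 = 176698 - 151/171 = 30215207/171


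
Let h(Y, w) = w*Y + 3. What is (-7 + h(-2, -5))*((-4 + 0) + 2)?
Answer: -12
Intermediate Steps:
h(Y, w) = 3 + Y*w (h(Y, w) = Y*w + 3 = 3 + Y*w)
(-7 + h(-2, -5))*((-4 + 0) + 2) = (-7 + (3 - 2*(-5)))*((-4 + 0) + 2) = (-7 + (3 + 10))*(-4 + 2) = (-7 + 13)*(-2) = 6*(-2) = -12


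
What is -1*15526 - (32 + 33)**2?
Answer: -19751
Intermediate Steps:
-1*15526 - (32 + 33)**2 = -15526 - 1*65**2 = -15526 - 1*4225 = -15526 - 4225 = -19751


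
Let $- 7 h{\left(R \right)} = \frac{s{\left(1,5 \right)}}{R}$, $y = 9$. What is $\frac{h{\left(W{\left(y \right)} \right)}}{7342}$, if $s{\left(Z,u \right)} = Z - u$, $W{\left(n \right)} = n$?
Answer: $\frac{2}{231273} \approx 8.6478 \cdot 10^{-6}$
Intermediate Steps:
$h{\left(R \right)} = \frac{4}{7 R}$ ($h{\left(R \right)} = - \frac{\left(1 - 5\right) \frac{1}{R}}{7} = - \frac{\left(-4\right) \frac{1}{R}}{7} = \frac{4}{7 R}$)
$\frac{h{\left(W{\left(y \right)} \right)}}{7342} = \frac{\frac{4}{7} \cdot \frac{1}{9}}{7342} = \frac{4}{7} \cdot \frac{1}{9} \cdot \frac{1}{7342} = \frac{4}{63} \cdot \frac{1}{7342} = \frac{2}{231273}$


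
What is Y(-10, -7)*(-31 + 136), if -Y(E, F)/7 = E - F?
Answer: 2205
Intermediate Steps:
Y(E, F) = -7*E + 7*F (Y(E, F) = -7*(E - F) = -7*E + 7*F)
Y(-10, -7)*(-31 + 136) = (-7*(-10) + 7*(-7))*(-31 + 136) = (70 - 49)*105 = 21*105 = 2205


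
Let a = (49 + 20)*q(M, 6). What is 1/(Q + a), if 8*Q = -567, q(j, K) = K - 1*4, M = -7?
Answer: 8/537 ≈ 0.014898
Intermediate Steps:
q(j, K) = -4 + K (q(j, K) = K - 4 = -4 + K)
Q = -567/8 (Q = (⅛)*(-567) = -567/8 ≈ -70.875)
a = 138 (a = (49 + 20)*(-4 + 6) = 69*2 = 138)
1/(Q + a) = 1/(-567/8 + 138) = 1/(537/8) = 8/537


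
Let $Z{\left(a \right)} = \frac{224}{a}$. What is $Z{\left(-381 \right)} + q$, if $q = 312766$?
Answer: $\frac{119163622}{381} \approx 3.1277 \cdot 10^{5}$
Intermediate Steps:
$Z{\left(-381 \right)} + q = \frac{224}{-381} + 312766 = 224 \left(- \frac{1}{381}\right) + 312766 = - \frac{224}{381} + 312766 = \frac{119163622}{381}$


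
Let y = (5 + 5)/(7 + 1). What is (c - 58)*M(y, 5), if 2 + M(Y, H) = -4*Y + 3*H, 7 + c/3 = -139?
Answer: -3968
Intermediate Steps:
c = -438 (c = -21 + 3*(-139) = -21 - 417 = -438)
y = 5/4 (y = 10/8 = 10*(1/8) = 5/4 ≈ 1.2500)
M(Y, H) = -2 - 4*Y + 3*H (M(Y, H) = -2 + (-4*Y + 3*H) = -2 - 4*Y + 3*H)
(c - 58)*M(y, 5) = (-438 - 58)*(-2 - 4*5/4 + 3*5) = -496*(-2 - 5 + 15) = -496*8 = -3968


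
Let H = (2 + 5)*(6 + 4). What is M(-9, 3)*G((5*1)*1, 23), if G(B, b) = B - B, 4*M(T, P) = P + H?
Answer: 0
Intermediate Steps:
H = 70 (H = 7*10 = 70)
M(T, P) = 35/2 + P/4 (M(T, P) = (P + 70)/4 = (70 + P)/4 = 35/2 + P/4)
G(B, b) = 0
M(-9, 3)*G((5*1)*1, 23) = (35/2 + (1/4)*3)*0 = (35/2 + 3/4)*0 = (73/4)*0 = 0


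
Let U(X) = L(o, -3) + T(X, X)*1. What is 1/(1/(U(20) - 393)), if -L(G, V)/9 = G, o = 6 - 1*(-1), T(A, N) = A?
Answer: -436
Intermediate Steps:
o = 7 (o = 6 + 1 = 7)
L(G, V) = -9*G
U(X) = -63 + X (U(X) = -9*7 + X*1 = -63 + X)
1/(1/(U(20) - 393)) = 1/(1/((-63 + 20) - 393)) = 1/(1/(-43 - 393)) = 1/(1/(-436)) = 1/(-1/436) = -436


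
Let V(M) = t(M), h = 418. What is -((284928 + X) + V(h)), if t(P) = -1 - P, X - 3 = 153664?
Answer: -438176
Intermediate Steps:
X = 153667 (X = 3 + 153664 = 153667)
V(M) = -1 - M
-((284928 + X) + V(h)) = -((284928 + 153667) + (-1 - 1*418)) = -(438595 + (-1 - 418)) = -(438595 - 419) = -1*438176 = -438176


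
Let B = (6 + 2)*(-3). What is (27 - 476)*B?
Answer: 10776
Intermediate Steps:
B = -24 (B = 8*(-3) = -24)
(27 - 476)*B = (27 - 476)*(-24) = -449*(-24) = 10776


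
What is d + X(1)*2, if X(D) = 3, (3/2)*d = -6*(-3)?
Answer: 18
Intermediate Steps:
d = 12 (d = 2*(-6*(-3))/3 = (2/3)*18 = 12)
d + X(1)*2 = 12 + 3*2 = 12 + 6 = 18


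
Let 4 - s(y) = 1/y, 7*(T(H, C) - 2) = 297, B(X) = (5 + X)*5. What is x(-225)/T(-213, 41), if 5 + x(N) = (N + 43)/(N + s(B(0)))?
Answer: -80780/859293 ≈ -0.094007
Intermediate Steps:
B(X) = 25 + 5*X
T(H, C) = 311/7 (T(H, C) = 2 + (⅐)*297 = 2 + 297/7 = 311/7)
s(y) = 4 - 1/y
x(N) = -5 + (43 + N)/(99/25 + N) (x(N) = -5 + (N + 43)/(N + (4 - 1/(25 + 5*0))) = -5 + (43 + N)/(N + (4 - 1/(25 + 0))) = -5 + (43 + N)/(N + (4 - 1/25)) = -5 + (43 + N)/(N + 99/25) = -5 + (43 + N)/(99/25 + N))
x(-225)/T(-213, 41) = (20*(29 - 5*(-225))/(99 + 25*(-225)))/(311/7) = (20*(29 + 1125)/(99 - 5625))*(7/311) = (20*1154/(-5526))*(7/311) = (20*(-1/5526)*1154)*(7/311) = -11540/2763*7/311 = -80780/859293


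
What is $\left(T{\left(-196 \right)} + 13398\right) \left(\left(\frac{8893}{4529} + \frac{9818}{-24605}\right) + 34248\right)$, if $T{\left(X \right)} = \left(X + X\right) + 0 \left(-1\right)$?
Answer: $\frac{1013044245310882}{2274205} \approx 4.4545 \cdot 10^{8}$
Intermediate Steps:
$T{\left(X \right)} = 2 X$ ($T{\left(X \right)} = 2 X + 0 = 2 X$)
$\left(T{\left(-196 \right)} + 13398\right) \left(\left(\frac{8893}{4529} + \frac{9818}{-24605}\right) + 34248\right) = \left(2 \left(-196\right) + 13398\right) \left(\left(\frac{8893}{4529} + \frac{9818}{-24605}\right) + 34248\right) = \left(-392 + 13398\right) \left(\left(8893 \cdot \frac{1}{4529} + 9818 \left(- \frac{1}{24605}\right)\right) + 34248\right) = 13006 \left(\left(\frac{8893}{4529} - \frac{9818}{24605}\right) + 34248\right) = 13006 \left(\frac{24906649}{15919435} + 34248\right) = 13006 \cdot \frac{545233716529}{15919435} = \frac{1013044245310882}{2274205}$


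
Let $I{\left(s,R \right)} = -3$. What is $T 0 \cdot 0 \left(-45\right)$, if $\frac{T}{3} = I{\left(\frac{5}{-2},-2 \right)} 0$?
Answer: $0$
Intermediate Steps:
$T = 0$ ($T = 3 \left(\left(-3\right) 0\right) = 3 \cdot 0 = 0$)
$T 0 \cdot 0 \left(-45\right) = 0 \cdot 0 \cdot 0 \left(-45\right) = 0 \cdot 0 \left(-45\right) = 0 \left(-45\right) = 0$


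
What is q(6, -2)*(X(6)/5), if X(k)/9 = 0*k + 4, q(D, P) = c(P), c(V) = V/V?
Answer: 36/5 ≈ 7.2000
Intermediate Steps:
c(V) = 1
q(D, P) = 1
X(k) = 36 (X(k) = 9*(0*k + 4) = 9*(0 + 4) = 9*4 = 36)
q(6, -2)*(X(6)/5) = 1*(36/5) = 36/5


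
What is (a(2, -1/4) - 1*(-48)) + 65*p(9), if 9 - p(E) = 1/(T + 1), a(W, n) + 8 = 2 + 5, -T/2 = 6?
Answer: 7017/11 ≈ 637.91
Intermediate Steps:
T = -12 (T = -2*6 = -12)
a(W, n) = -1 (a(W, n) = -8 + (2 + 5) = -8 + 7 = -1)
p(E) = 100/11 (p(E) = 9 - 1/(-12 + 1) = 9 - 1/(-11) = 9 - 1*(-1/11) = 9 + 1/11 = 100/11)
(a(2, -1/4) - 1*(-48)) + 65*p(9) = (-1 - 1*(-48)) + 65*(100/11) = (-1 + 48) + 6500/11 = 47 + 6500/11 = 7017/11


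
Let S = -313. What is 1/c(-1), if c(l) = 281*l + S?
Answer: -1/594 ≈ -0.0016835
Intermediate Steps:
c(l) = -313 + 281*l (c(l) = 281*l - 313 = -313 + 281*l)
1/c(-1) = 1/(-313 + 281*(-1)) = 1/(-313 - 281) = 1/(-594) = -1/594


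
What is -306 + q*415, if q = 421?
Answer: 174409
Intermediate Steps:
-306 + q*415 = -306 + 421*415 = -306 + 174715 = 174409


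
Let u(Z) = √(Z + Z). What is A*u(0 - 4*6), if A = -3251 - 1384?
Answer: -18540*I*√3 ≈ -32112.0*I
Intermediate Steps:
u(Z) = √2*√Z (u(Z) = √(2*Z) = √2*√Z)
A = -4635
A*u(0 - 4*6) = -4635*√2*√(0 - 4*6) = -4635*√2*√(0 - 24) = -4635*√2*√(-24) = -4635*√2*2*I*√6 = -18540*I*√3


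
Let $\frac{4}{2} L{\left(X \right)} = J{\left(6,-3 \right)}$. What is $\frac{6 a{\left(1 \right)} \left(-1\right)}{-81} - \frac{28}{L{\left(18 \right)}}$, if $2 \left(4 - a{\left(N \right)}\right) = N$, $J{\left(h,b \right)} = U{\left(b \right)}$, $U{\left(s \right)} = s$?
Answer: $\frac{511}{27} \approx 18.926$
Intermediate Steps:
$J{\left(h,b \right)} = b$
$a{\left(N \right)} = 4 - \frac{N}{2}$
$L{\left(X \right)} = - \frac{3}{2}$ ($L{\left(X \right)} = \frac{1}{2} \left(-3\right) = - \frac{3}{2}$)
$\frac{6 a{\left(1 \right)} \left(-1\right)}{-81} - \frac{28}{L{\left(18 \right)}} = \frac{6 \left(4 - \frac{1}{2}\right) \left(-1\right)}{-81} - \frac{28}{- \frac{3}{2}} = 6 \left(4 - \frac{1}{2}\right) \left(-1\right) \left(- \frac{1}{81}\right) - - \frac{56}{3} = 6 \cdot \frac{7}{2} \left(-1\right) \left(- \frac{1}{81}\right) + \frac{56}{3} = 6 \left(- \frac{7}{2}\right) \left(- \frac{1}{81}\right) + \frac{56}{3} = \left(-21\right) \left(- \frac{1}{81}\right) + \frac{56}{3} = \frac{7}{27} + \frac{56}{3} = \frac{511}{27}$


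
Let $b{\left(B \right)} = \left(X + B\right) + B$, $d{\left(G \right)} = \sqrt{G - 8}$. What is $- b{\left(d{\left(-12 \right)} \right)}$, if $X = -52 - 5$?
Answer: $57 - 4 i \sqrt{5} \approx 57.0 - 8.9443 i$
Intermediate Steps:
$X = -57$
$d{\left(G \right)} = \sqrt{-8 + G}$
$b{\left(B \right)} = -57 + 2 B$ ($b{\left(B \right)} = \left(-57 + B\right) + B = -57 + 2 B$)
$- b{\left(d{\left(-12 \right)} \right)} = - (-57 + 2 \sqrt{-8 - 12}) = - (-57 + 2 \sqrt{-20}) = - (-57 + 2 \cdot 2 i \sqrt{5}) = - (-57 + 4 i \sqrt{5}) = 57 - 4 i \sqrt{5}$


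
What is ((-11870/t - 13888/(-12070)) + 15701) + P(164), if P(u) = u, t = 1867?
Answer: 178697757423/11267345 ≈ 15860.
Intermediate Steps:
((-11870/t - 13888/(-12070)) + 15701) + P(164) = ((-11870/1867 - 13888/(-12070)) + 15701) + 164 = ((-11870*1/1867 - 13888*(-1/12070)) + 15701) + 164 = ((-11870/1867 + 6944/6035) + 15701) + 164 = (-58671002/11267345 + 15701) + 164 = 176849912843/11267345 + 164 = 178697757423/11267345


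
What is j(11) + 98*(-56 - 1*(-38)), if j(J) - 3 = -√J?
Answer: -1761 - √11 ≈ -1764.3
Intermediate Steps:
j(J) = 3 - √J
j(11) + 98*(-56 - 1*(-38)) = (3 - √11) + 98*(-56 - 1*(-38)) = (3 - √11) + 98*(-56 + 38) = (3 - √11) + 98*(-18) = (3 - √11) - 1764 = -1761 - √11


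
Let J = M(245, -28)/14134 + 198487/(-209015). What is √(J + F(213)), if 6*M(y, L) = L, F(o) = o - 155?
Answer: 13*√6628829446603998930/4431327015 ≈ 7.5531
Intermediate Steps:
F(o) = -155 + o
M(y, L) = L/6
J = -4209585992/4431327015 (J = ((⅙)*(-28))/14134 + 198487/(-209015) = -14/3*1/14134 + 198487*(-1/209015) = -7/21201 - 198487/209015 = -4209585992/4431327015 ≈ -0.94996)
√(J + F(213)) = √(-4209585992/4431327015 + (-155 + 213)) = √(-4209585992/4431327015 + 58) = √(252807380878/4431327015) = 13*√6628829446603998930/4431327015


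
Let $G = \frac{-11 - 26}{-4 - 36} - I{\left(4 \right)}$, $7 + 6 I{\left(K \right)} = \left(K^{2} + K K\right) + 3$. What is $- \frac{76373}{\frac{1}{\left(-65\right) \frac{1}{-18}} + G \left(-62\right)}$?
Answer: $- \frac{59570940}{181163} \approx -328.83$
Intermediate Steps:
$I{\left(K \right)} = - \frac{2}{3} + \frac{K^{2}}{3}$ ($I{\left(K \right)} = - \frac{7}{6} + \frac{\left(K^{2} + K K\right) + 3}{6} = - \frac{7}{6} + \frac{\left(K^{2} + K^{2}\right) + 3}{6} = - \frac{7}{6} + \frac{2 K^{2} + 3}{6} = - \frac{7}{6} + \frac{3 + 2 K^{2}}{6} = - \frac{7}{6} + \left(\frac{1}{2} + \frac{K^{2}}{3}\right) = - \frac{2}{3} + \frac{K^{2}}{3}$)
$G = - \frac{449}{120}$ ($G = \frac{-11 - 26}{-4 - 36} - \left(- \frac{2}{3} + \frac{4^{2}}{3}\right) = - \frac{37}{-40} - \left(- \frac{2}{3} + \frac{1}{3} \cdot 16\right) = \left(-37\right) \left(- \frac{1}{40}\right) - \left(- \frac{2}{3} + \frac{16}{3}\right) = \frac{37}{40} - \frac{14}{3} = - \frac{449}{120} \approx -3.7417$)
$- \frac{76373}{\frac{1}{\left(-65\right) \frac{1}{-18}} + G \left(-62\right)} = - \frac{76373}{\frac{1}{\left(-65\right) \frac{1}{-18}} - - \frac{13919}{60}} = - \frac{76373}{\frac{1}{\left(-65\right) \left(- \frac{1}{18}\right)} + \frac{13919}{60}} = - \frac{76373}{\frac{1}{\frac{65}{18}} + \frac{13919}{60}} = - \frac{76373}{\frac{18}{65} + \frac{13919}{60}} = - \frac{76373}{\frac{181163}{780}} = \left(-76373\right) \frac{780}{181163} = - \frac{59570940}{181163}$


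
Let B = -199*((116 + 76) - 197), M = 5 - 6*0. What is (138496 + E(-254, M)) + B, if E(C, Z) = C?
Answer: 139237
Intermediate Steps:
M = 5 (M = 5 + 0 = 5)
B = 995 (B = -199*(192 - 197) = -199*(-5) = 995)
(138496 + E(-254, M)) + B = (138496 - 254) + 995 = 138242 + 995 = 139237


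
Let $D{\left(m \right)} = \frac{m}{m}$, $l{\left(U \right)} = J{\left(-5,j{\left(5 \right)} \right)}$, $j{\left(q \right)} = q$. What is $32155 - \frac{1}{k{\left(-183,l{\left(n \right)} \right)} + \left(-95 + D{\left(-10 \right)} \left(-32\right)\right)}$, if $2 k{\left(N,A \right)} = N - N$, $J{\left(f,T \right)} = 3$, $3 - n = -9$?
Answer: $\frac{4083686}{127} \approx 32155.0$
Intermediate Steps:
$n = 12$ ($n = 3 - -9 = 3 + 9 = 12$)
$l{\left(U \right)} = 3$
$k{\left(N,A \right)} = 0$ ($k{\left(N,A \right)} = \frac{N - N}{2} = \frac{1}{2} \cdot 0 = 0$)
$D{\left(m \right)} = 1$
$32155 - \frac{1}{k{\left(-183,l{\left(n \right)} \right)} + \left(-95 + D{\left(-10 \right)} \left(-32\right)\right)} = 32155 - \frac{1}{0 + \left(-95 + 1 \left(-32\right)\right)} = 32155 - \frac{1}{0 - 127} = 32155 - \frac{1}{-127} = 32155 - - \frac{1}{127} = 32155 + \frac{1}{127} = \frac{4083686}{127}$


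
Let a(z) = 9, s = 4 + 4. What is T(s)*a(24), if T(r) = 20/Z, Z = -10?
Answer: -18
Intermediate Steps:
s = 8
T(r) = -2 (T(r) = 20/(-10) = 20*(-1/10) = -2)
T(s)*a(24) = -2*9 = -18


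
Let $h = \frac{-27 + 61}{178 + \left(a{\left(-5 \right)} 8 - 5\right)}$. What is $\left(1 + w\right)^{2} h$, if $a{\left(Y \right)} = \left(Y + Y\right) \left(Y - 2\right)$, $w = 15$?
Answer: $\frac{8704}{733} \approx 11.874$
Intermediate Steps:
$a{\left(Y \right)} = 2 Y \left(-2 + Y\right)$
$h = \frac{34}{733}$ ($h = \frac{-27 + 61}{178 - \left(5 - 2 \left(-5\right) \left(-2 - 5\right) 8\right)} = \frac{34}{178 - \left(5 - 2 \left(-5\right) \left(-7\right) 8\right)} = \frac{34}{178 + \left(70 \cdot 8 - 5\right)} = \frac{34}{178 + \left(560 - 5\right)} = \frac{34}{178 + 555} = \frac{34}{733} \approx 0.046385$)
$\left(1 + w\right)^{2} h = \left(1 + 15\right)^{2} \cdot \frac{34}{733} = 16^{2} \cdot \frac{34}{733} = 256 \cdot \frac{34}{733} = \frac{8704}{733}$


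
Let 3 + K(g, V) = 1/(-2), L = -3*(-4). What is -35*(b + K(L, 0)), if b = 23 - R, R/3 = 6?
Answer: -105/2 ≈ -52.500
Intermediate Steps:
R = 18 (R = 3*6 = 18)
b = 5 (b = 23 - 1*18 = 23 - 18 = 5)
L = 12
K(g, V) = -7/2 (K(g, V) = -3 + 1/(-2) = -3 - ½ = -7/2)
-35*(b + K(L, 0)) = -35*(5 - 7/2) = -35*3/2 = -105/2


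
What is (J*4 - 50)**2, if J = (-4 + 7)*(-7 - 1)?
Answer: 21316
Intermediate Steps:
J = -24 (J = 3*(-8) = -24)
(J*4 - 50)**2 = (-24*4 - 50)**2 = (-96 - 50)**2 = (-146)**2 = 21316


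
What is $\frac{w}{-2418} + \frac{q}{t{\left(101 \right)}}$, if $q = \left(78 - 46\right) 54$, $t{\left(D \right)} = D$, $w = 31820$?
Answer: $\frac{482242}{122109} \approx 3.9493$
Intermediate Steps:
$q = 1728$ ($q = 32 \cdot 54 = 1728$)
$\frac{w}{-2418} + \frac{q}{t{\left(101 \right)}} = \frac{31820}{-2418} + \frac{1728}{101} = 31820 \left(- \frac{1}{2418}\right) + 1728 \cdot \frac{1}{101} = - \frac{15910}{1209} + \frac{1728}{101} = \frac{482242}{122109}$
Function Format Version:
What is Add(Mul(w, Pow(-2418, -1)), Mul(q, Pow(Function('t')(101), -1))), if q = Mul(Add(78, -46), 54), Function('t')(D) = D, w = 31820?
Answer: Rational(482242, 122109) ≈ 3.9493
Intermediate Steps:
q = 1728 (q = Mul(32, 54) = 1728)
Add(Mul(w, Pow(-2418, -1)), Mul(q, Pow(Function('t')(101), -1))) = Add(Mul(31820, Pow(-2418, -1)), Mul(1728, Pow(101, -1))) = Add(Mul(31820, Rational(-1, 2418)), Mul(1728, Rational(1, 101))) = Add(Rational(-15910, 1209), Rational(1728, 101)) = Rational(482242, 122109)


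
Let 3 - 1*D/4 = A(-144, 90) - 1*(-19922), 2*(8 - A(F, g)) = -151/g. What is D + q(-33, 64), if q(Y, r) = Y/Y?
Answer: -3586966/45 ≈ -79710.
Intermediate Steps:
A(F, g) = 8 + 151/(2*g) (A(F, g) = 8 - (-151)/(2*g) = 8 + 151/(2*g))
D = -3587011/45 (D = 12 - 4*((8 + (151/2)/90) - 1*(-19922)) = 12 - 4*((8 + (151/2)*(1/90)) + 19922) = 12 - 4*((8 + 151/180) + 19922) = 12 - 4*(1591/180 + 19922) = 12 - 4*3587551/180 = 12 - 3587551/45 = -3587011/45 ≈ -79711.)
q(Y, r) = 1
D + q(-33, 64) = -3587011/45 + 1 = -3586966/45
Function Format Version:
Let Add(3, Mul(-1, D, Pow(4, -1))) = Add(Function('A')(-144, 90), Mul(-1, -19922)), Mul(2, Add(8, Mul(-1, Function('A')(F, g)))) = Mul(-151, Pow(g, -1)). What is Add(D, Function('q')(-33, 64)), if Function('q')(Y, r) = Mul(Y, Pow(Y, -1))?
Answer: Rational(-3586966, 45) ≈ -79710.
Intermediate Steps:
Function('A')(F, g) = Add(8, Mul(Rational(151, 2), Pow(g, -1))) (Function('A')(F, g) = Add(8, Mul(Rational(-1, 2), Mul(-151, Pow(g, -1)))) = Add(8, Mul(Rational(151, 2), Pow(g, -1))))
D = Rational(-3587011, 45) (D = Add(12, Mul(-4, Add(Add(8, Mul(Rational(151, 2), Pow(90, -1))), Mul(-1, -19922)))) = Add(12, Mul(-4, Add(Add(8, Mul(Rational(151, 2), Rational(1, 90))), 19922))) = Add(12, Mul(-4, Add(Add(8, Rational(151, 180)), 19922))) = Add(12, Mul(-4, Add(Rational(1591, 180), 19922))) = Add(12, Mul(-4, Rational(3587551, 180))) = Add(12, Rational(-3587551, 45)) = Rational(-3587011, 45) ≈ -79711.)
Function('q')(Y, r) = 1
Add(D, Function('q')(-33, 64)) = Add(Rational(-3587011, 45), 1) = Rational(-3586966, 45)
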